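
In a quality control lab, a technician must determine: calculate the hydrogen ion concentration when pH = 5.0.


[H+] = 10^(-pH) = 10^(-5.0)
= 1.0×10^-5 M

1.0×10^-5 M


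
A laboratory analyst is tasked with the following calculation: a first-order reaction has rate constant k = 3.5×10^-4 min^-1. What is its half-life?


t½ = ln2/k = 0.693147/(3.5×10^-4 min^-1)
= 1980 min

1980 min


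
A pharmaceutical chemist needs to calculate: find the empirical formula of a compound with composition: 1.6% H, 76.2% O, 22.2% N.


Assume 100 g sample. Moles of each element:
  H: 1.6/1.008 = 1.587 mol
  O: 76.2/16.0 = 4.763 mol
  N: 22.2/14.01 = 1.585 mol
Divide by smallest (1.585):
  H: 1.587/1.585 = 1.0
  O: 4.763/1.585 = 3.01
  N: 1.585/1.585 = 1.0
Empirical formula: HNO3

HNO3


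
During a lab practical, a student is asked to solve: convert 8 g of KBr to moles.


M(KBr) = 119.0 g/mol
n = mass/M = 8/119.0 = 0.0672 mol

0.0672 mol


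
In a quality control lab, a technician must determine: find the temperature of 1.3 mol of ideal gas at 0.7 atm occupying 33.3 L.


PV = nRT  (R = 0.08206 L·atm/(mol·K))
T = PV/(nR) = 0.7×33.3/(1.3×0.08206)
= 23.31/0.106678
= 218.51 K

218.51 K


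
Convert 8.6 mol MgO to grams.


M(MgO) = 40.31 g/mol
mass = n × M = 8.6 × 40.31 = 346.67 g

346.67 g


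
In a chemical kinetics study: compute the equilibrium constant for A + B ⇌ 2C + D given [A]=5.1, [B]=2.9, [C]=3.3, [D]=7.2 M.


Kc = [C]^2[D]/([A][B])
= (3.3^2 × 7.2^1)/(5.1^1 × 2.9^1)
= 78.408/14.79
= 5.301

5.301


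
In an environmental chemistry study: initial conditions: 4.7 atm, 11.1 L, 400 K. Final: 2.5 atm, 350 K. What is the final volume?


P1V1/T1 = P2V2/T2
V2 = P1V1T2/(T1P2)
= 4.7×11.1×350/(400×2.5)
= 18.259 L

18.259 L


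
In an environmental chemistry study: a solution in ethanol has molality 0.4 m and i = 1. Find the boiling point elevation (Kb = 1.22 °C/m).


ΔTb = Kb × m × i
= 1.22 × 0.4 × 1
= 0.488 °C

0.488 °C


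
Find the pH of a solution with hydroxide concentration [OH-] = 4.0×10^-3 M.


pOH = -log10([OH-]) = -log10(4.0×10^-3)
= 3 - log10(4.0) = 2.4
pH = 14 - pOH = 14 - 2.4 = 11.6

11.6


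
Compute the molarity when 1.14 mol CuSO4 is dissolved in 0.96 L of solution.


M = n/V = 1.14/0.96 = 1.188 mol/L

1.188 M


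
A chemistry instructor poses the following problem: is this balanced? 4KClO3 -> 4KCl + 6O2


Equation: 4KClO3 -> 4KCl + 6O2
Check atoms: Cl: 4=4, K: 4=4, O: 12=12
Balanced

Yes, balanced


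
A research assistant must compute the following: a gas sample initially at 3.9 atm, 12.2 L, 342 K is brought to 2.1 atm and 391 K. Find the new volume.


P1V1/T1 = P2V2/T2
V2 = P1V1T2/(T1P2)
= 3.9×12.2×391/(342×2.1)
= 25.903 L

25.903 L


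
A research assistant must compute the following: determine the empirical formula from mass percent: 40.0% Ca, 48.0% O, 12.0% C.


Assume 100 g sample. Moles of each element:
  Ca: 40.0/40.08 = 0.998 mol
  O: 48.0/16.0 = 3.0 mol
  C: 12.0/12.01 = 0.999 mol
Divide by smallest (0.998):
  Ca: 0.998/0.998 = 1.0
  O: 3.0/0.998 = 3.01
  C: 0.999/0.998 = 1.0
Empirical formula: CaCO3

CaCO3


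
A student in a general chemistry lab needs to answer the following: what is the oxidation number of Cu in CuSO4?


Sulfate is -2, so Cu = +2
Oxidation number: +2

+2


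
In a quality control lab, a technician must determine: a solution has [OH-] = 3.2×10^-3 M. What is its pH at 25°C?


pOH = -log10([OH-]) = -log10(3.2×10^-3)
= 3 - log10(3.2) = 2.49
pH = 14 - pOH = 14 - 2.49 = 11.51

11.51


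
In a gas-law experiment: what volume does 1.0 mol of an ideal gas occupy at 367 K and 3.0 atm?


PV = nRT  (R = 0.08206 L·atm/(mol·K))
V = nRT/P = 1.0×0.08206×367/3.0
= 10.039 L

10.039 L


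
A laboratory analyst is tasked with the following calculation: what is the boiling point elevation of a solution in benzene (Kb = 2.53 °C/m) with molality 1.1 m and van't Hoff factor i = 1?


ΔTb = Kb × m × i
= 2.53 × 1.1 × 1
= 2.783 °C

2.783 °C


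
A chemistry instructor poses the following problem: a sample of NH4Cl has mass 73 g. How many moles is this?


M(NH4Cl) = 53.49 g/mol
n = mass/M = 73/53.49 = 1.3647 mol

1.3647 mol


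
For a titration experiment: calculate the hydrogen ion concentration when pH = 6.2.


[H+] = 10^(-pH) = 10^(-6.2)
= 6.31×10^-7 M

6.31×10^-7 M


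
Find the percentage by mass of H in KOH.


M(KOH) = 1×39.1 + 1×16.0 + 1×1.008 = 56.108 g/mol
Mass of H = 1 × 1.008 = 1.008 g/mol
% H = 1.008/56.108 × 100 = 1.80%

1.80%


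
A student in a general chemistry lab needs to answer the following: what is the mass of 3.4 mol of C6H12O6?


M(C6H12O6) = 180.16 g/mol
mass = n × M = 3.4 × 180.16 = 612.54 g

612.54 g


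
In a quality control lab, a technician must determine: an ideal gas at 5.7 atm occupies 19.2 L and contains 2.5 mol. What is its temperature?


PV = nRT  (R = 0.08206 L·atm/(mol·K))
T = PV/(nR) = 5.7×19.2/(2.5×0.08206)
= 109.44/0.205150
= 533.46 K

533.46 K


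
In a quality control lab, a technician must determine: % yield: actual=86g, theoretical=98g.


% yield = actual/theoretical × 100
= 86/98 × 100
= 87.76%

87.76%


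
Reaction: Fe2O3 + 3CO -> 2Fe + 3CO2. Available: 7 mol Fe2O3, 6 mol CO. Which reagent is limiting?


Mole ratio available / coefficient:
  Fe2O3: 7/1 = 7.000
  CO: 6/3 = 2.000
Smaller ratio is limiting.

CO


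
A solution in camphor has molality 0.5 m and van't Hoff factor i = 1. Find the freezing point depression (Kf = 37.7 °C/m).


ΔTf = Kf × m × i
= 37.7 × 0.5 × 1
= 18.85 °C

18.85 °C


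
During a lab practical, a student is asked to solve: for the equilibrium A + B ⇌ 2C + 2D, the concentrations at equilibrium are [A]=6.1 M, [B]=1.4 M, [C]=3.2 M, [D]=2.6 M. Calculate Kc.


Kc = [C]^2[D]^2/([A][B])
= (3.2^2 × 2.6^2)/(6.1^1 × 1.4^1)
= 69.2224/8.54
= 8.106

8.106


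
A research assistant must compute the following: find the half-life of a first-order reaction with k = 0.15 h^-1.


t½ = ln2/k = 0.693147/(0.15 h^-1)
= 4.621 h

4.621 h


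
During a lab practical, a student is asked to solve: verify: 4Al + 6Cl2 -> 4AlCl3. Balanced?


Equation: 4Al + 6Cl2 -> 4AlCl3
Check atoms: Al: 4=4, Cl: 12=12
Balanced

Yes, balanced


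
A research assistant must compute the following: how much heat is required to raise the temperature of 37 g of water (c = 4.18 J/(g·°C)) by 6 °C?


q = mcΔT = 37 × 4.18 × 6
= 927.96 J

927.96 J


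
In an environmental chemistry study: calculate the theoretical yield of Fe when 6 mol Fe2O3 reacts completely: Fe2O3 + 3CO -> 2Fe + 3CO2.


Mole ratio Fe:Fe2O3 = 2:1
n(Fe) = 6 × 2/1 = 12.000 mol
mass = 12.000 × 55.85 = 670.2 g

670.2 g


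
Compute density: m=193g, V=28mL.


ρ = mass/volume
= 193/28
= 6.893 g/mL

6.893 g/mL


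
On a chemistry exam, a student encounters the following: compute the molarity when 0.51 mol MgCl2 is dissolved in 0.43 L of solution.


M = n/V = 0.51/0.43 = 1.186 mol/L

1.186 M


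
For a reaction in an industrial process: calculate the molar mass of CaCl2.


M(CaCl2) = 1×40.08 + 2×35.45
= 40.08 + 70.9
= 110.98 g/mol

110.98 g/mol


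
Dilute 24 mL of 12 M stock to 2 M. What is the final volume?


C1V1 = C2V2
12 × 24 = 2 × V2
V2 = 288/2 = 144.0 mL

144.0 mL


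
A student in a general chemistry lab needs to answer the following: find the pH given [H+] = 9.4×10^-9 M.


pH = -log10([H+]) = -log10(9.4×10^-9)
= 9 - log10(9.4)
= 9 - 0.97
= 8.03

8.03


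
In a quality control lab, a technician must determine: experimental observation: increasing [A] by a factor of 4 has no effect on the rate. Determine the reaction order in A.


rate ∝ [A]^n
rate ∝ [A]^0
Order in A: 0

0


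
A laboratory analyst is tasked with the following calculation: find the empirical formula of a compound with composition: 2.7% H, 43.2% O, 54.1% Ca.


Assume 100 g sample. Moles of each element:
  H: 2.7/1.008 = 2.679 mol
  O: 43.2/16.0 = 2.7 mol
  Ca: 54.1/40.08 = 1.35 mol
Divide by smallest (1.35):
  H: 2.679/1.35 = 1.98
  O: 2.7/1.35 = 2.0
  Ca: 1.35/1.35 = 1.0
Empirical formula: CaO2H2

CaO2H2


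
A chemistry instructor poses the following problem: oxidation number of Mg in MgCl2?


Group 2 metal: +2
Oxidation number: +2

+2


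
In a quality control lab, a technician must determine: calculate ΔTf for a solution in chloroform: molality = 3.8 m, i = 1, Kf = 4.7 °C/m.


ΔTf = Kf × m × i
= 4.7 × 3.8 × 1
= 17.86 °C

17.86 °C


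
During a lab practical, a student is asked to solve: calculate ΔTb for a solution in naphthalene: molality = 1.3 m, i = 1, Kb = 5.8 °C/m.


ΔTb = Kb × m × i
= 5.8 × 1.3 × 1
= 7.54 °C

7.54 °C


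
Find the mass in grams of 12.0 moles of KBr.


M(KBr) = 119.0 g/mol
mass = n × M = 12.0 × 119.0 = 1428.00 g

1428.00 g


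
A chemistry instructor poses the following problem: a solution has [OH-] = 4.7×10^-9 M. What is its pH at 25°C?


pOH = -log10([OH-]) = -log10(4.7×10^-9)
= 9 - log10(4.7) = 8.33
pH = 14 - pOH = 14 - 8.33 = 5.67

5.67


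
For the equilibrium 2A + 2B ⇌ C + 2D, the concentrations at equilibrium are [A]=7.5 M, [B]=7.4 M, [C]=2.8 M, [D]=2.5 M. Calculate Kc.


Kc = [C][D]^2/([A]^2[B]^2)
= (2.8^1 × 2.5^2)/(7.5^2 × 7.4^2)
= 17.5/3080.25
= 0.005681

0.005681


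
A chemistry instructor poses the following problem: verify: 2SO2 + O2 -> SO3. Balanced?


Equation: 2SO2 + O2 -> SO3
Check atoms: O: 6≠3, S: 2≠1
Not balanced

No, not balanced


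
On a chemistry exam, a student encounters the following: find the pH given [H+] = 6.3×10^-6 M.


pH = -log10([H+]) = -log10(6.3×10^-6)
= 6 - log10(6.3)
= 6 - 0.8
= 5.2

5.2


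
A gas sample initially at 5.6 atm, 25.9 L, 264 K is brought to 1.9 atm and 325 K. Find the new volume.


P1V1/T1 = P2V2/T2
V2 = P1V1T2/(T1P2)
= 5.6×25.9×325/(264×1.9)
= 93.975 L

93.975 L


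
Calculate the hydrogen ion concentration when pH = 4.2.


[H+] = 10^(-pH) = 10^(-4.2)
= 6.31×10^-5 M

6.31×10^-5 M


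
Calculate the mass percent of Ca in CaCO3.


M(CaCO3) = 1×40.08 + 1×12.01 + 3×16.0 = 100.09 g/mol
Mass of Ca = 1 × 40.08 = 40.08 g/mol
% Ca = 40.08/100.09 × 100 = 40.04%

40.04%


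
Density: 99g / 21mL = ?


ρ = mass/volume
= 99/21
= 4.714 g/mL

4.714 g/mL


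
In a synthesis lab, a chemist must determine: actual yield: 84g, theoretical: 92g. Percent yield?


% yield = actual/theoretical × 100
= 84/92 × 100
= 91.3%

91.3%


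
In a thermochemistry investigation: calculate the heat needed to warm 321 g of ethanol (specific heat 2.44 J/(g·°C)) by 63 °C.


q = mcΔT = 321 × 2.44 × 63
= 49344.12 J

49344.12 J


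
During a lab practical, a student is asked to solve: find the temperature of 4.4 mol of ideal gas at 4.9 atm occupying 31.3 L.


PV = nRT  (R = 0.08206 L·atm/(mol·K))
T = PV/(nR) = 4.9×31.3/(4.4×0.08206)
= 153.37/0.361064
= 424.77 K

424.77 K


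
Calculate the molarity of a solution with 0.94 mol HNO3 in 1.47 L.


M = n/V = 0.94/1.47 = 0.639 mol/L

0.639 M


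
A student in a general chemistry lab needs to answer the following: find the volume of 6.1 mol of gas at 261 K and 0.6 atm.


PV = nRT  (R = 0.08206 L·atm/(mol·K))
V = nRT/P = 6.1×0.08206×261/0.6
= 217.746 L

217.746 L


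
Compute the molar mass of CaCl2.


M(CaCl2) = 1×40.08 + 2×35.45
= 40.08 + 70.9
= 110.98 g/mol

110.98 g/mol


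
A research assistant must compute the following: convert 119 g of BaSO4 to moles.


M(BaSO4) = 233.4 g/mol
n = mass/M = 119/233.4 = 0.5099 mol

0.5099 mol


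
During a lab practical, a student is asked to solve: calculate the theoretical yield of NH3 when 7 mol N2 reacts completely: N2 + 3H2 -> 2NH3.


Mole ratio NH3:N2 = 2:1
n(NH3) = 7 × 2/1 = 14.000 mol
mass = 14.000 × 17.03 = 238.42 g

238.42 g


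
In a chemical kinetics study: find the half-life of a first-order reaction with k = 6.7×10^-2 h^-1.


t½ = ln2/k = 0.693147/(6.7×10^-2 h^-1)
= 10.35 h

10.35 h


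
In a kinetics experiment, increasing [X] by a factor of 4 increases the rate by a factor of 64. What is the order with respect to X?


rate ∝ [X]^n
4^n = 64 → n = 3
Order in X: 3

3


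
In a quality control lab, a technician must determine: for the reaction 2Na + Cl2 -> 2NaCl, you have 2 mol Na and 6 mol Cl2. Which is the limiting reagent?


Mole ratio available / coefficient:
  Na: 2/2 = 1.000
  Cl2: 6/1 = 6.000
Smaller ratio is limiting.

Na


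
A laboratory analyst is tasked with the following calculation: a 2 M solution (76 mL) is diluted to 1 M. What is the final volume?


C1V1 = C2V2
2 × 76 = 1 × V2
V2 = 152/1 = 152.0 mL

152.0 mL


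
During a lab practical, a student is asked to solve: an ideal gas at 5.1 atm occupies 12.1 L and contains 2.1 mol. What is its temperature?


PV = nRT  (R = 0.08206 L·atm/(mol·K))
T = PV/(nR) = 5.1×12.1/(2.1×0.08206)
= 61.71/0.172326
= 358.10 K

358.10 K


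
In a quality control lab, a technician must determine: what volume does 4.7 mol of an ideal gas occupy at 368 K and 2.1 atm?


PV = nRT  (R = 0.08206 L·atm/(mol·K))
V = nRT/P = 4.7×0.08206×368/2.1
= 67.586 L

67.586 L


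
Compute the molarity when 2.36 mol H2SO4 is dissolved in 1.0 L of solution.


M = n/V = 2.36/1.0 = 2.360 mol/L

2.360 M


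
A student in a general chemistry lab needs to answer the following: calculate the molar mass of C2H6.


M(C2H6) = 2×12.01 + 6×1.008
= 24.02 + 6.05
= 30.07 g/mol

30.07 g/mol


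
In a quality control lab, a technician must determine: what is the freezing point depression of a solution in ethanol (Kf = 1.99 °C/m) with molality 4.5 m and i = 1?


ΔTf = Kf × m × i
= 1.99 × 4.5 × 1
= 8.955 °C

8.955 °C


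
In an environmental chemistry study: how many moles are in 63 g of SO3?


M(SO3) = 80.07 g/mol
n = mass/M = 63/80.07 = 0.7868 mol

0.7868 mol


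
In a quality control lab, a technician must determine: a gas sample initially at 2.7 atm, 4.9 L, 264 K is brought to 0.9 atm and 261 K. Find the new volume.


P1V1/T1 = P2V2/T2
V2 = P1V1T2/(T1P2)
= 2.7×4.9×261/(264×0.9)
= 14.533 L

14.533 L


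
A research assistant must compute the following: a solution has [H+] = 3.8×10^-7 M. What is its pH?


pH = -log10([H+]) = -log10(3.8×10^-7)
= 7 - log10(3.8)
= 7 - 0.58
= 6.42

6.42


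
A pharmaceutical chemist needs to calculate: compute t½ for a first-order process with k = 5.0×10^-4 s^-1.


t½ = ln2/k = 0.693147/(5.0×10^-4 s^-1)
= 1386 s

1386 s


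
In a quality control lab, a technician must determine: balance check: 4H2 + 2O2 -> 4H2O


Equation: 4H2 + 2O2 -> 4H2O
Check atoms: H: 8=8, O: 4=4
Balanced

Yes, balanced


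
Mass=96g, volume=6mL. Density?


ρ = mass/volume
= 96/6
= 16.0 g/mL

16.0 g/mL


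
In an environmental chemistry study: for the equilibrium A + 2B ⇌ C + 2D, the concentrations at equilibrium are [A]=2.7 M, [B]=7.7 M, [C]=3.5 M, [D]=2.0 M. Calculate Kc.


Kc = [C][D]^2/([A][B]^2)
= (3.5^1 × 2.0^2)/(2.7^1 × 7.7^2)
= 14/160.083
= 0.08745

0.08745


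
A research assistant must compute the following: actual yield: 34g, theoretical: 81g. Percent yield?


% yield = actual/theoretical × 100
= 34/81 × 100
= 41.98%

41.98%


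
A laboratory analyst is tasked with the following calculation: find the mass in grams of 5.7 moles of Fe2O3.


M(Fe2O3) = 159.7 g/mol
mass = n × M = 5.7 × 159.7 = 910.29 g

910.29 g


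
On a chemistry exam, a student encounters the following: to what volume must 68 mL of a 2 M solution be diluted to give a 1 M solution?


C1V1 = C2V2
2 × 68 = 1 × V2
V2 = 136/1 = 136.0 mL

136.0 mL


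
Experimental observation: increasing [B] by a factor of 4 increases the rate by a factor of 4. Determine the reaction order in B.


rate ∝ [B]^n
4^n = 4 → n = 1
Order in B: 1

1


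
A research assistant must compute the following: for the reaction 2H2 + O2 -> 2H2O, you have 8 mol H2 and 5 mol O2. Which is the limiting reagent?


Mole ratio available / coefficient:
  H2: 8/2 = 4.000
  O2: 5/1 = 5.000
Smaller ratio is limiting.

H2


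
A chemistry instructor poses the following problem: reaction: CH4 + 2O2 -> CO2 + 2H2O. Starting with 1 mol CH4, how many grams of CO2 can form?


Mole ratio CO2:CH4 = 1:1
n(CO2) = 1 × 1/1 = 1.000 mol
mass = 1.000 × 44.01 = 44.01 g

44.01 g


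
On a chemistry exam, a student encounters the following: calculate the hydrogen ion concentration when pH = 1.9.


[H+] = 10^(-pH) = 10^(-1.9)
= 1.26×10^-2 M

1.26×10^-2 M


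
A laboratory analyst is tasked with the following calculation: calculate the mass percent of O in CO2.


M(CO2) = 1×12.01 + 2×16.0 = 44.01 g/mol
Mass of O = 2 × 16.0 = 32.00 g/mol
% O = 32.00/44.01 × 100 = 72.71%

72.71%


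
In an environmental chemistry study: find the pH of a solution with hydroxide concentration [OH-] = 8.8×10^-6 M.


pOH = -log10([OH-]) = -log10(8.8×10^-6)
= 6 - log10(8.8) = 5.06
pH = 14 - pOH = 14 - 5.06 = 8.94

8.94


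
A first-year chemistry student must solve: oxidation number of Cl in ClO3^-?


x + 3(-2) = -1, so x = +5
Oxidation number: +5

+5


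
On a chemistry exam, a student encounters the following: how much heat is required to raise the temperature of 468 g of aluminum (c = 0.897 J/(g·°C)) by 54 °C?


q = mcΔT = 468 × 0.897 × 54
= 22668.98 J

22668.98 J


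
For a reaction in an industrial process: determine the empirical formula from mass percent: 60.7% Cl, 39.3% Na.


Assume 100 g sample. Moles of each element:
  Cl: 60.7/35.45 = 1.712 mol
  Na: 39.3/22.99 = 1.709 mol
Divide by smallest (1.709):
  Cl: 1.712/1.709 = 1.0
  Na: 1.709/1.709 = 1.0
Empirical formula: NaCl

NaCl


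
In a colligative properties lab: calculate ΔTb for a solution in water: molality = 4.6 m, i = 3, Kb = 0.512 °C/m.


ΔTb = Kb × m × i
= 0.512 × 4.6 × 3
= 7.0656 °C

7.0656 °C


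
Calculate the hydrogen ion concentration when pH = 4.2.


[H+] = 10^(-pH) = 10^(-4.2)
= 6.31×10^-5 M

6.31×10^-5 M


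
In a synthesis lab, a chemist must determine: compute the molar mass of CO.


M(CO) = 1×12.01 + 1×16.0
= 12.01 + 16.0
= 28.01 g/mol

28.01 g/mol


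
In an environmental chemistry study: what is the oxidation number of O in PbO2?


O is usually -2
Oxidation number: -2

-2


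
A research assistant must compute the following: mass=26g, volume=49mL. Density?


ρ = mass/volume
= 26/49
= 0.531 g/mL

0.531 g/mL


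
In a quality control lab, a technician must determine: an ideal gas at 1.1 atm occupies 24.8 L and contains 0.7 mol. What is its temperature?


PV = nRT  (R = 0.08206 L·atm/(mol·K))
T = PV/(nR) = 1.1×24.8/(0.7×0.08206)
= 27.28/0.057442
= 474.91 K

474.91 K


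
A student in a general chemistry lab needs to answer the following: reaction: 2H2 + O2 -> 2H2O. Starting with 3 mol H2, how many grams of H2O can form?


Mole ratio H2O:H2 = 2:2
n(H2O) = 3 × 2/2 = 3.000 mol
mass = 3.000 × 18.02 = 54.06 g

54.06 g


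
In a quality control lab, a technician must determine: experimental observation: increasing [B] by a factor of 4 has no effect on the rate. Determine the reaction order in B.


rate ∝ [B]^n
rate ∝ [B]^0
Order in B: 0

0


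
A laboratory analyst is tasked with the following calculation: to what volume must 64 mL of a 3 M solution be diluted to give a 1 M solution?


C1V1 = C2V2
3 × 64 = 1 × V2
V2 = 192/1 = 192.0 mL

192.0 mL


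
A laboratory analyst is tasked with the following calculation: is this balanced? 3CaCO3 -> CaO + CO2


Equation: 3CaCO3 -> CaO + CO2
Check atoms: C: 3≠1, Ca: 3≠1, O: 9≠3
Not balanced

No, not balanced


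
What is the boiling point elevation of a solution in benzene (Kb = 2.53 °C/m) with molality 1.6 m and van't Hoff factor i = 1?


ΔTb = Kb × m × i
= 2.53 × 1.6 × 1
= 4.048 °C

4.048 °C


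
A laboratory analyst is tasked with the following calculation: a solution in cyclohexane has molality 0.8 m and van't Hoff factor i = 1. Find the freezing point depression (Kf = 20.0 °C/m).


ΔTf = Kf × m × i
= 20.0 × 0.8 × 1
= 16.0 °C

16.0 °C


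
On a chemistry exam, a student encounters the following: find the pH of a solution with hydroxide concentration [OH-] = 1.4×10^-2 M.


pOH = -log10([OH-]) = -log10(1.4×10^-2)
= 2 - log10(1.4) = 1.85
pH = 14 - pOH = 14 - 1.85 = 12.15

12.15


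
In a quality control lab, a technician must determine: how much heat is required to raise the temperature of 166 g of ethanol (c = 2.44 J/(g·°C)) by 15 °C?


q = mcΔT = 166 × 2.44 × 15
= 6075.60 J

6075.60 J


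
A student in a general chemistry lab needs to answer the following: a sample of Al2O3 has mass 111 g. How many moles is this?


M(Al2O3) = 101.96 g/mol
n = mass/M = 111/101.96 = 1.0887 mol

1.0887 mol


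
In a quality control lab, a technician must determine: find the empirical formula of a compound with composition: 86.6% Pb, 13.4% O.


Assume 100 g sample. Moles of each element:
  Pb: 86.6/207.2 = 0.418 mol
  O: 13.4/16.0 = 0.838 mol
Divide by smallest (0.418):
  Pb: 0.418/0.418 = 1.0
  O: 0.838/0.418 = 2.0
Empirical formula: PbO2

PbO2


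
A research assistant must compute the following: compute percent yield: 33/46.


% yield = actual/theoretical × 100
= 33/46 × 100
= 71.74%

71.74%


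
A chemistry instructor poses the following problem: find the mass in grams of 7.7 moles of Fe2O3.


M(Fe2O3) = 159.7 g/mol
mass = n × M = 7.7 × 159.7 = 1229.69 g

1229.69 g


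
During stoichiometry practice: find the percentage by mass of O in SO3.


M(SO3) = 1×32.07 + 3×16.0 = 80.07 g/mol
Mass of O = 3 × 16.0 = 48.00 g/mol
% O = 48.00/80.07 × 100 = 59.95%

59.95%


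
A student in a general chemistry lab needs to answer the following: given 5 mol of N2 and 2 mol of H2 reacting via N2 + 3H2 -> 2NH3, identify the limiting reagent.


Mole ratio available / coefficient:
  N2: 5/1 = 5.000
  H2: 2/3 = 0.667
Smaller ratio is limiting.

H2


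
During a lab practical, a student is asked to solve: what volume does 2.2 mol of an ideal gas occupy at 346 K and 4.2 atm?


PV = nRT  (R = 0.08206 L·atm/(mol·K))
V = nRT/P = 2.2×0.08206×346/4.2
= 14.872 L

14.872 L


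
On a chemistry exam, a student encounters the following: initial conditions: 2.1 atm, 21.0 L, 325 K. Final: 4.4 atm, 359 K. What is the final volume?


P1V1/T1 = P2V2/T2
V2 = P1V1T2/(T1P2)
= 2.1×21.0×359/(325×4.4)
= 11.071 L

11.071 L


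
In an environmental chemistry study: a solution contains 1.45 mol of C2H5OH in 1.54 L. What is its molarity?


M = n/V = 1.45/1.54 = 0.942 mol/L

0.942 M


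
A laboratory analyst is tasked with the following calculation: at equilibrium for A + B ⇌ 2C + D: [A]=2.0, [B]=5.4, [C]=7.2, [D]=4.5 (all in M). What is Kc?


Kc = [C]^2[D]/([A][B])
= (7.2^2 × 4.5^1)/(2.0^1 × 5.4^1)
= 233.28/10.8
= 21.60

21.60


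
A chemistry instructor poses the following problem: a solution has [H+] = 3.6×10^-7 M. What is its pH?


pH = -log10([H+]) = -log10(3.6×10^-7)
= 7 - log10(3.6)
= 7 - 0.56
= 6.44

6.44


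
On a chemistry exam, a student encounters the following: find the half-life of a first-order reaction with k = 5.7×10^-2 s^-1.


t½ = ln2/k = 0.693147/(5.7×10^-2 s^-1)
= 12.16 s

12.16 s


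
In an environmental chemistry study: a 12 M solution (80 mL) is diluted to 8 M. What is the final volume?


C1V1 = C2V2
12 × 80 = 8 × V2
V2 = 960/8 = 120.0 mL

120.0 mL


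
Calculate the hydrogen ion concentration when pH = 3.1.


[H+] = 10^(-pH) = 10^(-3.1)
= 7.94×10^-4 M

7.94×10^-4 M


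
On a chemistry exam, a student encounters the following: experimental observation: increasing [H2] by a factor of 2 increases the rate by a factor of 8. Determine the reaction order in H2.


rate ∝ [H2]^n
2^n = 8 → n = 3
Order in H2: 3

3


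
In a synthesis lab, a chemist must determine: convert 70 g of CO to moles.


M(CO) = 28.01 g/mol
n = mass/M = 70/28.01 = 2.4991 mol

2.4991 mol


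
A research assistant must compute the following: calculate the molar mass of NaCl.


M(NaCl) = 1×22.99 + 1×35.45
= 22.99 + 35.45
= 58.44 g/mol

58.44 g/mol


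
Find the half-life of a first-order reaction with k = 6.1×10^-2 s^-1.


t½ = ln2/k = 0.693147/(6.1×10^-2 s^-1)
= 11.36 s

11.36 s


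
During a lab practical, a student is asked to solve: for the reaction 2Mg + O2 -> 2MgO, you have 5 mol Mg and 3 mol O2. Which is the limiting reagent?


Mole ratio available / coefficient:
  Mg: 5/2 = 2.500
  O2: 3/1 = 3.000
Smaller ratio is limiting.

Mg


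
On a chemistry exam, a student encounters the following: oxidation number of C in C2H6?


2x + 6(+1) = 0, so x = -3
Oxidation number: -3

-3


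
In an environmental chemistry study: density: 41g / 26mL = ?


ρ = mass/volume
= 41/26
= 1.577 g/mL

1.577 g/mL


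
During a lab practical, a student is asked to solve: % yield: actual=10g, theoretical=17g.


% yield = actual/theoretical × 100
= 10/17 × 100
= 58.82%

58.82%


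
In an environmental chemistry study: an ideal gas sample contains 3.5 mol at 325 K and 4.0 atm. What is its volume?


PV = nRT  (R = 0.08206 L·atm/(mol·K))
V = nRT/P = 3.5×0.08206×325/4.0
= 23.336 L

23.336 L


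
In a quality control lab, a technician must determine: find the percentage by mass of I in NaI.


M(NaI) = 1×22.99 + 1×126.9 = 149.89 g/mol
Mass of I = 1 × 126.9 = 126.90 g/mol
% I = 126.90/149.89 × 100 = 84.66%

84.66%


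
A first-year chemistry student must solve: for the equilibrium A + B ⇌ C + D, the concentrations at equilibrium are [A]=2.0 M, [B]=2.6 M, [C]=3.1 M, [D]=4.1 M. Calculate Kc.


Kc = [C][D]/([A][B])
= (3.1^1 × 4.1^1)/(2.0^1 × 2.6^1)
= 12.71/5.2
= 2.444

2.444


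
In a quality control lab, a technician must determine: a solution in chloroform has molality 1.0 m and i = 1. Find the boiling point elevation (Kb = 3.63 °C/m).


ΔTb = Kb × m × i
= 3.63 × 1.0 × 1
= 3.63 °C

3.63 °C


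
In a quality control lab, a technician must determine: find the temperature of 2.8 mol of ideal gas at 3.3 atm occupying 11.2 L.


PV = nRT  (R = 0.08206 L·atm/(mol·K))
T = PV/(nR) = 3.3×11.2/(2.8×0.08206)
= 36.96/0.229768
= 160.86 K

160.86 K


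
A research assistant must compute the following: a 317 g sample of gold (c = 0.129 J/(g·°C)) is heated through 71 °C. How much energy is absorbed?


q = mcΔT = 317 × 0.129 × 71
= 2903.40 J

2903.40 J


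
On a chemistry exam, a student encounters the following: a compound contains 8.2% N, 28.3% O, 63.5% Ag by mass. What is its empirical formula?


Assume 100 g sample. Moles of each element:
  N: 8.2/14.01 = 0.585 mol
  O: 28.3/16.0 = 1.769 mol
  Ag: 63.5/107.87 = 0.589 mol
Divide by smallest (0.585):
  N: 0.585/0.585 = 1.0
  O: 1.769/0.585 = 3.02
  Ag: 0.589/0.585 = 1.01
Empirical formula: AgNO3

AgNO3


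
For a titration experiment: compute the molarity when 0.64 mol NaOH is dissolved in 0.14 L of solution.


M = n/V = 0.64/0.14 = 4.571 mol/L

4.571 M


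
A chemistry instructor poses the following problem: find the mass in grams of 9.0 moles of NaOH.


M(NaOH) = 40.0 g/mol
mass = n × M = 9.0 × 40.0 = 360.00 g

360.00 g


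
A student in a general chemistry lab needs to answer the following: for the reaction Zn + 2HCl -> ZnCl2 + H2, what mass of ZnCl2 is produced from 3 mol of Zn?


Mole ratio ZnCl2:Zn = 1:1
n(ZnCl2) = 3 × 1/1 = 3.000 mol
mass = 3.000 × 136.28 = 408.84 g

408.84 g


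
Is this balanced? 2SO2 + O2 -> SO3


Equation: 2SO2 + O2 -> SO3
Check atoms: O: 6≠3, S: 2≠1
Not balanced

No, not balanced


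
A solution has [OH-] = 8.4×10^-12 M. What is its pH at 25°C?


pOH = -log10([OH-]) = -log10(8.4×10^-12)
= 12 - log10(8.4) = 11.08
pH = 14 - pOH = 14 - 11.08 = 2.92

2.92


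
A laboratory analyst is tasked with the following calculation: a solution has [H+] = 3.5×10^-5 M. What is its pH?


pH = -log10([H+]) = -log10(3.5×10^-5)
= 5 - log10(3.5)
= 5 - 0.54
= 4.46

4.46


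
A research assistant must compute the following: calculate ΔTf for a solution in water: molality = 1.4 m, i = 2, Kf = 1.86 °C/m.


ΔTf = Kf × m × i
= 1.86 × 1.4 × 2
= 5.208 °C

5.208 °C


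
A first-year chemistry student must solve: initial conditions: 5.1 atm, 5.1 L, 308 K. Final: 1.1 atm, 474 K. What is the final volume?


P1V1/T1 = P2V2/T2
V2 = P1V1T2/(T1P2)
= 5.1×5.1×474/(308×1.1)
= 36.389 L

36.389 L


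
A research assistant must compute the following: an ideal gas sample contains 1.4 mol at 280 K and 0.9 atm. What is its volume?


PV = nRT  (R = 0.08206 L·atm/(mol·K))
V = nRT/P = 1.4×0.08206×280/0.9
= 35.742 L

35.742 L


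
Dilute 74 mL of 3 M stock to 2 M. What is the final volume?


C1V1 = C2V2
3 × 74 = 2 × V2
V2 = 222/2 = 111.0 mL

111.0 mL


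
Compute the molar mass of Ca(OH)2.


M(Ca(OH)2) = 1×40.08 + 2×16.0 + 2×1.008
= 40.08 + 32.0 + 2.02
= 74.1 g/mol

74.1 g/mol


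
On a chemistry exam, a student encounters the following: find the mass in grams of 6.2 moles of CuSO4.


M(CuSO4) = 159.62 g/mol
mass = n × M = 6.2 × 159.62 = 989.64 g

989.64 g


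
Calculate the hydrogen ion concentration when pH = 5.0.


[H+] = 10^(-pH) = 10^(-5.0)
= 1.0×10^-5 M

1.0×10^-5 M


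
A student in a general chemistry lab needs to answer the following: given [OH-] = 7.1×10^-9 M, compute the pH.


pOH = -log10([OH-]) = -log10(7.1×10^-9)
= 9 - log10(7.1) = 8.15
pH = 14 - pOH = 14 - 8.15 = 5.85

5.85


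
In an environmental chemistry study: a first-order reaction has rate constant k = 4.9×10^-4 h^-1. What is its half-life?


t½ = ln2/k = 0.693147/(4.9×10^-4 h^-1)
= 1415 h

1415 h


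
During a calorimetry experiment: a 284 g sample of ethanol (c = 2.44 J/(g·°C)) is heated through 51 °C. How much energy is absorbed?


q = mcΔT = 284 × 2.44 × 51
= 35340.96 J

35340.96 J


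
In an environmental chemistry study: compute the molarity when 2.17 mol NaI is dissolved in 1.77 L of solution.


M = n/V = 2.17/1.77 = 1.226 mol/L

1.226 M


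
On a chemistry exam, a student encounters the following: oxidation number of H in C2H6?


H is +1 with nonmetals
Oxidation number: +1

+1


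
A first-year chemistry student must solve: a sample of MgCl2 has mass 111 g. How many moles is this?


M(MgCl2) = 95.21 g/mol
n = mass/M = 111/95.21 = 1.1658 mol

1.1658 mol


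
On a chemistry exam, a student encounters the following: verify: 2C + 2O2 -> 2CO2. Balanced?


Equation: 2C + 2O2 -> 2CO2
Check atoms: C: 2=2, O: 4=4
Balanced

Yes, balanced


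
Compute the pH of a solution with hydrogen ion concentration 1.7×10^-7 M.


pH = -log10([H+]) = -log10(1.7×10^-7)
= 7 - log10(1.7)
= 7 - 0.23
= 6.77

6.77


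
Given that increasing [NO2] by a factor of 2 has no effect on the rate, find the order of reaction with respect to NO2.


rate ∝ [NO2]^n
rate ∝ [NO2]^0
Order in NO2: 0

0


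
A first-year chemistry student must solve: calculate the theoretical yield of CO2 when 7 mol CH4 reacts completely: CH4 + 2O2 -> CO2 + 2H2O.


Mole ratio CO2:CH4 = 1:1
n(CO2) = 7 × 1/1 = 7.000 mol
mass = 7.000 × 44.01 = 308.07 g

308.07 g


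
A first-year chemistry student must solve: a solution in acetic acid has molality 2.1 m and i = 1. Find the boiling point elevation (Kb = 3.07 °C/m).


ΔTb = Kb × m × i
= 3.07 × 2.1 × 1
= 6.447 °C

6.447 °C


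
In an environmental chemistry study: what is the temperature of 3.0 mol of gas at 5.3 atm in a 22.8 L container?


PV = nRT  (R = 0.08206 L·atm/(mol·K))
T = PV/(nR) = 5.3×22.8/(3.0×0.08206)
= 120.84/0.246180
= 490.86 K

490.86 K


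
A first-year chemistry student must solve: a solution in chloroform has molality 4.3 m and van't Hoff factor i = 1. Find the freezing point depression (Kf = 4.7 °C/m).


ΔTf = Kf × m × i
= 4.7 × 4.3 × 1
= 20.21 °C

20.21 °C


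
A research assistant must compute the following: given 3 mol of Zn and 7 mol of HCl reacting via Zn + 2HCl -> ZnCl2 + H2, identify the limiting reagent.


Mole ratio available / coefficient:
  Zn: 3/1 = 3.000
  HCl: 7/2 = 3.500
Smaller ratio is limiting.

Zn


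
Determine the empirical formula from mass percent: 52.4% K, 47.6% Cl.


Assume 100 g sample. Moles of each element:
  K: 52.4/39.1 = 1.34 mol
  Cl: 47.6/35.45 = 1.343 mol
Divide by smallest (1.34):
  K: 1.34/1.34 = 1.0
  Cl: 1.343/1.34 = 1.0
Empirical formula: KCl

KCl


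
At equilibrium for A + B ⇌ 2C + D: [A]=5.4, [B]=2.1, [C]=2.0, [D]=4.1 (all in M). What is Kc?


Kc = [C]^2[D]/([A][B])
= (2.0^2 × 4.1^1)/(5.4^1 × 2.1^1)
= 16.4/11.34
= 1.446

1.446


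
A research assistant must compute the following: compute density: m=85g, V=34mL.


ρ = mass/volume
= 85/34
= 2.5 g/mL

2.5 g/mL


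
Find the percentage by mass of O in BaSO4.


M(BaSO4) = 1×137.33 + 1×32.07 + 4×16.0 = 233.40 g/mol
Mass of O = 4 × 16.0 = 64.00 g/mol
% O = 64.00/233.40 × 100 = 27.42%

27.42%


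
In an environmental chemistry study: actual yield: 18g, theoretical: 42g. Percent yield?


% yield = actual/theoretical × 100
= 18/42 × 100
= 42.86%

42.86%


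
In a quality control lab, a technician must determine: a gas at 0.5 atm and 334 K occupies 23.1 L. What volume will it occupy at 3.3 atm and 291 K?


P1V1/T1 = P2V2/T2
V2 = P1V1T2/(T1P2)
= 0.5×23.1×291/(334×3.3)
= 3.049 L

3.049 L


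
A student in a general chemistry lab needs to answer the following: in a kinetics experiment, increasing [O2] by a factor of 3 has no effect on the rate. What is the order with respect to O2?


rate ∝ [O2]^n
rate ∝ [O2]^0
Order in O2: 0

0


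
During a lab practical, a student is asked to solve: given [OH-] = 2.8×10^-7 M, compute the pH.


pOH = -log10([OH-]) = -log10(2.8×10^-7)
= 7 - log10(2.8) = 6.55
pH = 14 - pOH = 14 - 6.55 = 7.45

7.45


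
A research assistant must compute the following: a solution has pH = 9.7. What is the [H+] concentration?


[H+] = 10^(-pH) = 10^(-9.7)
= 2.0×10^-10 M

2.0×10^-10 M


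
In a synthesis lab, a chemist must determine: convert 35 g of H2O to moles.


M(H2O) = 18.02 g/mol
n = mass/M = 35/18.02 = 1.9423 mol

1.9423 mol


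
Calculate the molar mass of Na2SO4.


M(Na2SO4) = 2×22.99 + 1×32.07 + 4×16.0
= 45.98 + 32.07 + 64.0
= 142.05 g/mol

142.05 g/mol


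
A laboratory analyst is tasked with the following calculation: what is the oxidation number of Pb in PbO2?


x + 2(-2) = 0, so x = +4
Oxidation number: +4

+4


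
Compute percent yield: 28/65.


% yield = actual/theoretical × 100
= 28/65 × 100
= 43.08%

43.08%


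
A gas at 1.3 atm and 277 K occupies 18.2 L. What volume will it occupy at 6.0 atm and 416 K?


P1V1/T1 = P2V2/T2
V2 = P1V1T2/(T1P2)
= 1.3×18.2×416/(277×6.0)
= 5.922 L

5.922 L


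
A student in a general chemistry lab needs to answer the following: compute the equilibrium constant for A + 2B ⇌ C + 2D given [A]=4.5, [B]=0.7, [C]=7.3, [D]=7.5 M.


Kc = [C][D]^2/([A][B]^2)
= (7.3^1 × 7.5^2)/(4.5^1 × 0.7^2)
= 410.625/2.205
= 186.2

186.2


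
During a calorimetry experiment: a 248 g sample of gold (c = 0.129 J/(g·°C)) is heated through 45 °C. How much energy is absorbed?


q = mcΔT = 248 × 0.129 × 45
= 1439.64 J

1439.64 J


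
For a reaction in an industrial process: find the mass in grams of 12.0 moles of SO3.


M(SO3) = 80.07 g/mol
mass = n × M = 12.0 × 80.07 = 960.84 g

960.84 g


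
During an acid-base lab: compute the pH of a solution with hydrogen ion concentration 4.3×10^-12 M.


pH = -log10([H+]) = -log10(4.3×10^-12)
= 12 - log10(4.3)
= 12 - 0.63
= 11.37

11.37


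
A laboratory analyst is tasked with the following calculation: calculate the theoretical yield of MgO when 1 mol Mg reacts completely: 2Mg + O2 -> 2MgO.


Mole ratio MgO:Mg = 2:2
n(MgO) = 1 × 2/2 = 1.000 mol
mass = 1.000 × 40.31 = 40.31 g

40.31 g


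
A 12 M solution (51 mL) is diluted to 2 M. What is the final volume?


C1V1 = C2V2
12 × 51 = 2 × V2
V2 = 612/2 = 306.0 mL

306.0 mL


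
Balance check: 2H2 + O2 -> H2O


Equation: 2H2 + O2 -> H2O
Check atoms: H: 4≠2, O: 2≠1
Not balanced

No, not balanced


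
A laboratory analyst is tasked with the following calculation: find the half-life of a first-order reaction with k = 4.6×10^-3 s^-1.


t½ = ln2/k = 0.693147/(4.6×10^-3 s^-1)
= 150.7 s

150.7 s


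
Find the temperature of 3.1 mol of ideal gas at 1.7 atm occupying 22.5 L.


PV = nRT  (R = 0.08206 L·atm/(mol·K))
T = PV/(nR) = 1.7×22.5/(3.1×0.08206)
= 38.25/0.254386
= 150.36 K

150.36 K


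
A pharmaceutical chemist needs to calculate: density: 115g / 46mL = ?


ρ = mass/volume
= 115/46
= 2.5 g/mL

2.5 g/mL


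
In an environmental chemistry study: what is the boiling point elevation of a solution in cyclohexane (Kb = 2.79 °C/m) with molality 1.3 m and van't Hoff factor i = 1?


ΔTb = Kb × m × i
= 2.79 × 1.3 × 1
= 3.627 °C

3.627 °C


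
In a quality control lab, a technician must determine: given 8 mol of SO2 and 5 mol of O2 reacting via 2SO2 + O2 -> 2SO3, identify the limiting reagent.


Mole ratio available / coefficient:
  SO2: 8/2 = 4.000
  O2: 5/1 = 5.000
Smaller ratio is limiting.

SO2


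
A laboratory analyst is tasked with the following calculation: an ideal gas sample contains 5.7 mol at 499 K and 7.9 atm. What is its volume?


PV = nRT  (R = 0.08206 L·atm/(mol·K))
V = nRT/P = 5.7×0.08206×499/7.9
= 29.545 L

29.545 L


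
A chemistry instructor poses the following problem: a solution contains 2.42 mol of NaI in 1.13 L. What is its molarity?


M = n/V = 2.42/1.13 = 2.142 mol/L

2.142 M


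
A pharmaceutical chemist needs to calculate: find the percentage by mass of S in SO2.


M(SO2) = 1×32.07 + 2×16.0 = 64.07 g/mol
Mass of S = 1 × 32.07 = 32.07 g/mol
% S = 32.07/64.07 × 100 = 50.05%

50.05%


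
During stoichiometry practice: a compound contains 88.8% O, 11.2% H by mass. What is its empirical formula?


Assume 100 g sample. Moles of each element:
  O: 88.8/16.0 = 5.55 mol
  H: 11.2/1.008 = 11.111 mol
Divide by smallest (5.55):
  O: 5.55/5.55 = 1.0
  H: 11.111/5.55 = 2.0
Empirical formula: H2O

H2O


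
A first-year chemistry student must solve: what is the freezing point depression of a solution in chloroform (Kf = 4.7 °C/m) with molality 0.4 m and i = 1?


ΔTf = Kf × m × i
= 4.7 × 0.4 × 1
= 1.88 °C

1.88 °C


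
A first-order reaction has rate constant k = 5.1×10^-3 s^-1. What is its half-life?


t½ = ln2/k = 0.693147/(5.1×10^-3 s^-1)
= 135.9 s

135.9 s


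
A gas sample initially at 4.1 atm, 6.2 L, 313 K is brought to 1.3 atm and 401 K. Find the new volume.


P1V1/T1 = P2V2/T2
V2 = P1V1T2/(T1P2)
= 4.1×6.2×401/(313×1.3)
= 25.051 L

25.051 L


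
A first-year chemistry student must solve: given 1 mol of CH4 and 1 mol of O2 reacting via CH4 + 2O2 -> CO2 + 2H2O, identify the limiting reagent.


Mole ratio available / coefficient:
  CH4: 1/1 = 1.000
  O2: 1/2 = 0.500
Smaller ratio is limiting.

O2


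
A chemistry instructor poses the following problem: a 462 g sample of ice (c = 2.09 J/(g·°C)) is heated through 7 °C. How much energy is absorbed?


q = mcΔT = 462 × 2.09 × 7
= 6759.06 J

6759.06 J


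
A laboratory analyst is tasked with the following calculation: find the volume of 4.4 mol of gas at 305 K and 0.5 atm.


PV = nRT  (R = 0.08206 L·atm/(mol·K))
V = nRT/P = 4.4×0.08206×305/0.5
= 220.249 L

220.249 L
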